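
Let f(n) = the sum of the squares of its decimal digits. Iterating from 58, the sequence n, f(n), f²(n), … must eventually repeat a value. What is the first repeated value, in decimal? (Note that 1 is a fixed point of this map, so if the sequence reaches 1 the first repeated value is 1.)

58

58 → 5² + 8² = 25 + 64 = 89
89 → 8² + 9² = 64 + 81 = 145
145 → 1² + 4² + 5² = 1 + 16 + 25 = 42
42 → 4² + 2² = 16 + 4 = 20
20 → 2² + 0² = 4 + 0 = 4
4 → 4² = 16
16 → 1² + 6² = 1 + 36 = 37
37 → 3² + 7² = 9 + 49 = 58  — 58 already appeared earlier.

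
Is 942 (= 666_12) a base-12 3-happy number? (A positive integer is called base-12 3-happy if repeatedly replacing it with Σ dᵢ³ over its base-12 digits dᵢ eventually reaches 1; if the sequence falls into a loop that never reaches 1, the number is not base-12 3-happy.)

942 = (6,6,6)_12 → 6³ + 6³ + 6³ = 648
648 = (4,6,0)_12 → 4³ + 6³ + 0³ = 280
280 = (1,11,4)_12 → 1³ + 11³ + 4³ = 1396
1396 = (9,8,4)_12 → 9³ + 8³ + 4³ = 1305
1305 = (9,0,9)_12 → 9³ + 0³ + 9³ = 1458
1458 = (10,1,6)_12 → 10³ + 1³ + 6³ = 1217
1217 = (8,5,5)_12 → 8³ + 5³ + 5³ = 762
762 = (5,3,6)_12 → 5³ + 3³ + 6³ = 368
368 = (2,6,8)_12 → 2³ + 6³ + 8³ = 736
736 = (5,1,4)_12 → 5³ + 1³ + 4³ = 190
190 = (1,3,10)_12 → 1³ + 3³ + 10³ = 1028
1028 = (7,1,8)_12 → 7³ + 1³ + 8³ = 856
856 = (5,11,4)_12 → 5³ + 11³ + 4³ = 1520
1520 = (10,6,8)_12 → 10³ + 6³ + 8³ = 1728
1728 = (1,0,0,0)_12 → 1³ + 0³ + 0³ + 0³ = 1  — reached 1.

base-12 3-happy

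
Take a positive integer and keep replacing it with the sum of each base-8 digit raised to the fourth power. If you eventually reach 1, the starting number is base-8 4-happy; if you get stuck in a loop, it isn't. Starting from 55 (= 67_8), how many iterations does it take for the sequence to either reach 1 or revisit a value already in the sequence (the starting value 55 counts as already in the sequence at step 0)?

55 = (6,7)_8 → 6⁴ + 7⁴ = 3697
3697 = (7,1,6,1)_8 → 7⁴ + 1⁴ + 6⁴ + 1⁴ = 3699
3699 = (7,1,6,3)_8 → 7⁴ + 1⁴ + 6⁴ + 3⁴ = 3779
3779 = (7,3,0,3)_8 → 7⁴ + 3⁴ + 0⁴ + 3⁴ = 2563
2563 = (5,0,0,3)_8 → 5⁴ + 0⁴ + 0⁴ + 3⁴ = 706
706 = (1,3,0,2)_8 → 1⁴ + 3⁴ + 0⁴ + 2⁴ = 98
98 = (1,4,2)_8 → 1⁴ + 4⁴ + 2⁴ = 273
273 = (4,2,1)_8 → 4⁴ + 2⁴ + 1⁴ = 273  — 273 repeats.
That took 8 steps.

8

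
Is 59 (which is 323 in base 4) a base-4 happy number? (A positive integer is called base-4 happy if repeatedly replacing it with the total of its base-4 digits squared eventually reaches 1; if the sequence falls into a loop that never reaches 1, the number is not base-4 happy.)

base-4 happy

59 = (3,2,3)_4 → 3² + 2² + 3² = 9 + 4 + 9 = 22
22 = (1,1,2)_4 → 1² + 1² + 2² = 1 + 1 + 4 = 6
6 = (1,2)_4 → 1² + 2² = 1 + 4 = 5
5 = (1,1)_4 → 1² + 1² = 1 + 1 = 2
2 = (2)_4 → 2² = 4
4 = (1,0)_4 → 1² + 0² = 1 + 0 = 1  — reached 1.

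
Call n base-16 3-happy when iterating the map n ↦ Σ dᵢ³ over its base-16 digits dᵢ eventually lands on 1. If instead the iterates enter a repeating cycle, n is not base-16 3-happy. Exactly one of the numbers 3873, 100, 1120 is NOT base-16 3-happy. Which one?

3873

3873: 3873 → 3384 → 2736 → 2331 → 2061 → 2709 → 1854 → 3114 → 2736  — repeats 2736 (not base-16 3-happy)
100: 100 → 280 → 514 → 16 → 1  — reaches 1 (base-16 3-happy)
1120: 1120 → 280 → 514 → 16 → 1  — reaches 1 (base-16 3-happy)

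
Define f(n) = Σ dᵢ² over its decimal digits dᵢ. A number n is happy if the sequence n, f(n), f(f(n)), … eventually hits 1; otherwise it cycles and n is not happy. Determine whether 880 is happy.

not happy

880 → 128
128 → 69
69 → 117
117 → 51
51 → 26
26 → 40
40 → 16
16 → 37
37 → 58
58 → 89
89 → 145
145 → 42
42 → 20
20 → 4
4 → 16  — 16 already seen; the sequence cycles without reaching 1.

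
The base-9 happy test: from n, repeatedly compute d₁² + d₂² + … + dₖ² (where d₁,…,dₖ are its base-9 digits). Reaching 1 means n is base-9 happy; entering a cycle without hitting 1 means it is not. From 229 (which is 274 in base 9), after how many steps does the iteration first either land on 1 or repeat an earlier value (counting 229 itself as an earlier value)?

229 = (2,7,4)_9 → 2² + 7² + 4² = 69
69 = (7,6)_9 → 7² + 6² = 85
85 = (1,0,4)_9 → 1² + 0² + 4² = 17
17 = (1,8)_9 → 1² + 8² = 65
65 = (7,2)_9 → 7² + 2² = 53
53 = (5,8)_9 → 5² + 8² = 89
89 = (1,0,8)_9 → 1² + 0² + 8² = 65  — 65 repeats.
That took 7 steps.

7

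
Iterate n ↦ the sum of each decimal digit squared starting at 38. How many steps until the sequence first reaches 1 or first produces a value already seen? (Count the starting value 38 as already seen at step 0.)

38 → 3² + 8² = 73
73 → 7² + 3² = 58
58 → 5² + 8² = 89
89 → 8² + 9² = 145
145 → 1² + 4² + 5² = 42
42 → 4² + 2² = 20
20 → 2² + 0² = 4
4 → 4² = 16
16 → 1² + 6² = 37
37 → 3² + 7² = 58  — 58 repeats.
That took 10 steps.

10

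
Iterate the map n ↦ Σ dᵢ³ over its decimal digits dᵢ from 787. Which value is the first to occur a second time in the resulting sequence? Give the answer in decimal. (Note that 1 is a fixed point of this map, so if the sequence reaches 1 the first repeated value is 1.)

787 → 7³ + 8³ + 7³ = 1198
1198 → 1³ + 1³ + 9³ + 8³ = 1243
1243 → 1³ + 2³ + 4³ + 3³ = 100
100 → 1³ + 0³ + 0³ = 1  — reached the fixed point 1.
1 → 1, so 1 is the first repeated value.

1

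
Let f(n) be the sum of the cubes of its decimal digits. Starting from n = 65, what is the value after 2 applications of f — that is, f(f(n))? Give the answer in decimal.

92

65 → 6³ + 5³ = 341
341 → 3³ + 4³ + 1³ = 92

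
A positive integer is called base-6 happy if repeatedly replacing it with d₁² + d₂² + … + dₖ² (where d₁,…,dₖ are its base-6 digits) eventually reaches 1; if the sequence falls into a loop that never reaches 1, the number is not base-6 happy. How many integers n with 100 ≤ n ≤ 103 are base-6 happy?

100: 100 → 36 → 1  (reaches 1)
101: 101 → 45 → 11 → 26 → 20 → 13 → 5 → 25 → 17 → 29 → 41 → 26  (repeats 26)
102: 102 → 29 → 41 → 26 → 20 → 13 → 5 → 25 → 17 → 29  (repeats 29)
103: 103 → 30 → 25 → 17 → 29 → 41 → 26 → 20 → 13 → 5 → 25  (repeats 25)
base-6 happy: 100

1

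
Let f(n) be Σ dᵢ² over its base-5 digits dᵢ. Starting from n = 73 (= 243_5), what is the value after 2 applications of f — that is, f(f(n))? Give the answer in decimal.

73 = (2,4,3)_5 → 2² + 4² + 3² = 4 + 16 + 9 = 29
29 = (1,0,4)_5 → 1² + 0² + 4² = 1 + 0 + 16 = 17

17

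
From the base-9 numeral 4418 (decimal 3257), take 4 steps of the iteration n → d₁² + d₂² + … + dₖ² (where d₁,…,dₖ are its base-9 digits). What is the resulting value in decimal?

3257 = (4,4,1,8)_9 → 4² + 4² + 1² + 8² = 16 + 16 + 1 + 64 = 97
97 = (1,1,7)_9 → 1² + 1² + 7² = 1 + 1 + 49 = 51
51 = (5,6)_9 → 5² + 6² = 25 + 36 = 61
61 = (6,7)_9 → 6² + 7² = 36 + 49 = 85

85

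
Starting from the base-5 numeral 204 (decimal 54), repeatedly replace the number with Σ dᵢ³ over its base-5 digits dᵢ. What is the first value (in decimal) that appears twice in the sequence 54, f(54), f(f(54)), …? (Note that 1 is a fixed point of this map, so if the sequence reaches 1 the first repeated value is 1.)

54 = (2,0,4)_5 → 2³ + 0³ + 4³ = 72
72 = (2,4,2)_5 → 2³ + 4³ + 2³ = 80
80 = (3,1,0)_5 → 3³ + 1³ + 0³ = 28
28 = (1,0,3)_5 → 1³ + 0³ + 3³ = 28  — 28 already appeared earlier.

28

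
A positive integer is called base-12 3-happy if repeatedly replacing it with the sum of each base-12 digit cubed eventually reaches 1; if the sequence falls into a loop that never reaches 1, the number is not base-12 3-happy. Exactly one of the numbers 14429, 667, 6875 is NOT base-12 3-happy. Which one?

6875

14429: 14429 → 709 → 1396 → 1305 → 1458 → 1217 → 762 → 368 → 736 → 190 → 1028 → 856 → 1520 → 1728 → 1  — reaches 1 (base-12 3-happy)
667: 667 → 750 → 349 → 134 → 1339 → 1099 → 1029 → 1073 → 593 → 190 → 1028 → 856 → 1520 → 1728 → 1  — reaches 1 (base-12 3-happy)
6875: 6875 → 3201 → 1738 → 1001 → 1672 → 1738  — repeats 1738 (not base-12 3-happy)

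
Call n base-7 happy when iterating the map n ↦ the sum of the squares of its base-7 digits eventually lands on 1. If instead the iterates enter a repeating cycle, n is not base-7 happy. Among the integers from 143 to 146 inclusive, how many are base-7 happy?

1

143: 143 → 49 → 1  — base-7 happy
144: 144 → 56 → 2 → 4 → 16 → 8 → 2  — not base-7 happy
145: 145 → 65 → 9 → 5 → 25 → 25  — not base-7 happy
146: 146 → 76 → 46 → 52 → 10 → 10  — not base-7 happy
base-7 happy: 143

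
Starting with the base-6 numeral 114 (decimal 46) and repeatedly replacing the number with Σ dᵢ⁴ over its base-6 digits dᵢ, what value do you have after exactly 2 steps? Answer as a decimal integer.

46 = (1,1,4)_6 → 1⁴ + 1⁴ + 4⁴ = 1 + 1 + 256 = 258
258 = (1,1,1,0)_6 → 1⁴ + 1⁴ + 1⁴ + 0⁴ = 1 + 1 + 1 + 0 = 3

3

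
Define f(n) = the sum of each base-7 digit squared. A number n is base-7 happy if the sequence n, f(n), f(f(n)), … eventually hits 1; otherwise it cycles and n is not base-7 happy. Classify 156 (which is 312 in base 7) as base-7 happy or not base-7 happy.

156 = (3,1,2)_7 → 3² + 1² + 2² = 14
14 = (2,0)_7 → 2² + 0² = 4
4 = (4)_7 → 4² = 16
16 = (2,2)_7 → 2² + 2² = 8
8 = (1,1)_7 → 1² + 1² = 2
2 = (2)_7 → 2² = 4  — 4 already seen; the sequence cycles without reaching 1.

not base-7 happy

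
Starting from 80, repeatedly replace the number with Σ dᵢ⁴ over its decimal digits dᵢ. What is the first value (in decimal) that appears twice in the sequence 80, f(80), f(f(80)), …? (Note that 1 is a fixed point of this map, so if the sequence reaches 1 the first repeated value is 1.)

4179

80 → 8⁴ + 0⁴ = 4096
4096 → 4⁴ + 0⁴ + 9⁴ + 6⁴ = 8113
8113 → 8⁴ + 1⁴ + 1⁴ + 3⁴ = 4179
4179 → 4⁴ + 1⁴ + 7⁴ + 9⁴ = 9219
9219 → 9⁴ + 2⁴ + 1⁴ + 9⁴ = 13139
13139 → 1⁴ + 3⁴ + 1⁴ + 3⁴ + 9⁴ = 6725
6725 → 6⁴ + 7⁴ + 2⁴ + 5⁴ = 4338
4338 → 4⁴ + 3⁴ + 3⁴ + 8⁴ = 4514
4514 → 4⁴ + 5⁴ + 1⁴ + 4⁴ = 1138
1138 → 1⁴ + 1⁴ + 3⁴ + 8⁴ = 4179  — 4179 already appeared earlier.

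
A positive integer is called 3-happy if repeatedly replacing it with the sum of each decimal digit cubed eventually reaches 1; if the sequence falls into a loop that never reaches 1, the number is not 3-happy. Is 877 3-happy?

877 → 8³ + 7³ + 7³ = 512 + 343 + 343 = 1198
1198 → 1³ + 1³ + 9³ + 8³ = 1 + 1 + 729 + 512 = 1243
1243 → 1³ + 2³ + 4³ + 3³ = 1 + 8 + 64 + 27 = 100
100 → 1³ + 0³ + 0³ = 1 + 0 + 0 = 1  — reached 1.

3-happy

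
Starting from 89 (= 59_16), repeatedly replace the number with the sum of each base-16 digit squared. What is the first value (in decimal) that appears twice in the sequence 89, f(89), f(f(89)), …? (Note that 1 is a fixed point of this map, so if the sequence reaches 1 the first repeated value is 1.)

89 = (5,9)_16 → 5² + 9² = 25 + 81 = 106
106 = (6,10)_16 → 6² + 10² = 36 + 100 = 136
136 = (8,8)_16 → 8² + 8² = 64 + 64 = 128
128 = (8,0)_16 → 8² + 0² = 64 + 0 = 64
64 = (4,0)_16 → 4² + 0² = 16 + 0 = 16
16 = (1,0)_16 → 1² + 0² = 1 + 0 = 1  — reached the fixed point 1.
1 → 1, so 1 is the first repeated value.

1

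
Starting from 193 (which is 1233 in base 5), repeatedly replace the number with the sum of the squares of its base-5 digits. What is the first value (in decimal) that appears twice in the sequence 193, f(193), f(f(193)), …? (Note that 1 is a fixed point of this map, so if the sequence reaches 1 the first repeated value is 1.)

1

193 = (1,2,3,3)_5 → 1² + 2² + 3² + 3² = 23
23 = (4,3)_5 → 4² + 3² = 25
25 = (1,0,0)_5 → 1² + 0² + 0² = 1  — reached the fixed point 1.
1 → 1, so 1 is the first repeated value.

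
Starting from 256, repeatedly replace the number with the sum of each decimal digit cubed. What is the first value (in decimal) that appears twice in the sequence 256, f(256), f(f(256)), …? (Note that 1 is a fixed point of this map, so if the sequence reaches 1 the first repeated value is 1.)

256 → 2³ + 5³ + 6³ = 349
349 → 3³ + 4³ + 9³ = 820
820 → 8³ + 2³ + 0³ = 520
520 → 5³ + 2³ + 0³ = 133
133 → 1³ + 3³ + 3³ = 55
55 → 5³ + 5³ = 250
250 → 2³ + 5³ + 0³ = 133  — 133 already appeared earlier.

133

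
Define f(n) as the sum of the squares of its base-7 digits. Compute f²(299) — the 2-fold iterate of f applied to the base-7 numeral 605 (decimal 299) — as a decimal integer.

299 = (6,0,5)_7 → 6² + 0² + 5² = 61
61 = (1,1,5)_7 → 1² + 1² + 5² = 27

27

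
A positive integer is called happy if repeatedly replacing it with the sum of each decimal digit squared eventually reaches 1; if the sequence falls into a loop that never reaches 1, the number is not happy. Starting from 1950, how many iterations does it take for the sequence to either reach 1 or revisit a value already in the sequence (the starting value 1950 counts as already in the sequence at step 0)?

14

1950 → 107
107 → 50
50 → 25
25 → 29
29 → 85
85 → 89
89 → 145
145 → 42
42 → 20
20 → 4
4 → 16
16 → 37
37 → 58
58 → 89  — 89 repeats.
That took 14 steps.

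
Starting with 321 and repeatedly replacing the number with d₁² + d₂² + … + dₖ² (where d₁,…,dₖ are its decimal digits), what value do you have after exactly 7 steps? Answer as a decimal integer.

89

321 → 3² + 2² + 1² = 14
14 → 1² + 4² = 17
17 → 1² + 7² = 50
50 → 5² + 0² = 25
25 → 2² + 5² = 29
29 → 2² + 9² = 85
85 → 8² + 5² = 89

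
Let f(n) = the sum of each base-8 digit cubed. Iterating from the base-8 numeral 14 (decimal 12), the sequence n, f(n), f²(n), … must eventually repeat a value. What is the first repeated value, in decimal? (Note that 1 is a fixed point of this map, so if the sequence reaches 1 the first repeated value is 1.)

12 = (1,4)_8 → 1³ + 4³ = 65
65 = (1,0,1)_8 → 1³ + 0³ + 1³ = 2
2 = (2)_8 → 2³ = 8
8 = (1,0)_8 → 1³ + 0³ = 1  — reached the fixed point 1.
1 → 1, so 1 is the first repeated value.

1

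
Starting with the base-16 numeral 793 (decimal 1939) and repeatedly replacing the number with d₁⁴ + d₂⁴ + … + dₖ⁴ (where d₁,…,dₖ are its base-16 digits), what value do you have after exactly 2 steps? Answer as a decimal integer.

1939 = (7,9,3)_16 → 7⁴ + 9⁴ + 3⁴ = 9043
9043 = (2,3,5,3)_16 → 2⁴ + 3⁴ + 5⁴ + 3⁴ = 803

803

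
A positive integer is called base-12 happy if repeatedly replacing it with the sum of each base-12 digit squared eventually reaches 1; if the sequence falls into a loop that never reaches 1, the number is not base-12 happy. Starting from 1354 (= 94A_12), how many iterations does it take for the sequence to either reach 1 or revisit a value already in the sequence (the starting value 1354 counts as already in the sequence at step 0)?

9

1354 = (9,4,10)_12 → 9² + 4² + 10² = 197
197 = (1,4,5)_12 → 1² + 4² + 5² = 42
42 = (3,6)_12 → 3² + 6² = 45
45 = (3,9)_12 → 3² + 9² = 90
90 = (7,6)_12 → 7² + 6² = 85
85 = (7,1)_12 → 7² + 1² = 50
50 = (4,2)_12 → 4² + 2² = 20
20 = (1,8)_12 → 1² + 8² = 65
65 = (5,5)_12 → 5² + 5² = 50  — 50 repeats.
That took 9 steps.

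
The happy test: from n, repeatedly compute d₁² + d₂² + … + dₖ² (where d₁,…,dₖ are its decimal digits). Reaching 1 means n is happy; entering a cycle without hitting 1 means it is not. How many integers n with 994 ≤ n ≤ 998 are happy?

1

994: 994 → 178 → 114 → 18 → 65 → 61 → 37 → 58 → 89 → 145 → 42 → 20 → 4 → 16 → 37  (repeats 37)
995: 995 → 187 → 114 → 18 → 65 → 61 → 37 → 58 → 89 → 145 → 42 → 20 → 4 → 16 → 37  (repeats 37)
996: 996 → 198 → 146 → 53 → 34 → 25 → 29 → 85 → 89 → 145 → 42 → 20 → 4 → 16 → 37 → 58 → 89  (repeats 89)
997: 997 → 211 → 6 → 36 → 45 → 41 → 17 → 50 → 25 → 29 → 85 → 89 → 145 → 42 → 20 → 4 → 16 → 37 → 58 → 89  (repeats 89)
998: 998 → 226 → 44 → 32 → 13 → 10 → 1  (reaches 1)
happy: 998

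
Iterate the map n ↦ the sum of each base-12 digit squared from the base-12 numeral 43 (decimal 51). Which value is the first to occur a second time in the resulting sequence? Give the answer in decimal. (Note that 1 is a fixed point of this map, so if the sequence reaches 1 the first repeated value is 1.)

51 = (4,3)_12 → 4² + 3² = 16 + 9 = 25
25 = (2,1)_12 → 2² + 1² = 4 + 1 = 5
5 = (5)_12 → 5² = 25  — 25 already appeared earlier.

25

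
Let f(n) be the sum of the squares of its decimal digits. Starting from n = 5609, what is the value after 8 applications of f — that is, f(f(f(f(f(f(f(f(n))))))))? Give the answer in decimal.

145

5609 → 5² + 6² + 0² + 9² = 142
142 → 1² + 4² + 2² = 21
21 → 2² + 1² = 5
5 → 5² = 25
25 → 2² + 5² = 29
29 → 2² + 9² = 85
85 → 8² + 5² = 89
89 → 8² + 9² = 145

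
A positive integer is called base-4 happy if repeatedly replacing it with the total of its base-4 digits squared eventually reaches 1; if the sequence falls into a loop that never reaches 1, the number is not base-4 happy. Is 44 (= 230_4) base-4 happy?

base-4 happy

44 = (2,3,0)_4 → 2² + 3² + 0² = 13
13 = (3,1)_4 → 3² + 1² = 10
10 = (2,2)_4 → 2² + 2² = 8
8 = (2,0)_4 → 2² + 0² = 4
4 = (1,0)_4 → 1² + 0² = 1  — reached 1.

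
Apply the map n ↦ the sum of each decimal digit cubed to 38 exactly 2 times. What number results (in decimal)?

881

38 → 3³ + 8³ = 27 + 512 = 539
539 → 5³ + 3³ + 9³ = 125 + 27 + 729 = 881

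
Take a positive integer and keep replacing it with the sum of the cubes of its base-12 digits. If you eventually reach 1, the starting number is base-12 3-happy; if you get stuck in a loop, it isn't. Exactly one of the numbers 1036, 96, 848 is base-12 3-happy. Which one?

1036: 1036 → 415 → 1351 → 1136 → 1855 → 1344 → 793 → 342 → 288 → 8 → 512 → 755 → 1464 → 1008 → 343 → 415  — repeats 415 (not base-12 3-happy)
96: 96 → 512 → 755 → 1464 → 1008 → 343 → 415 → 1351 → 1136 → 1855 → 1344 → 793 → 342 → 288 → 8 → 512  — repeats 512 (not base-12 3-happy)
848: 848 → 1637 → 1520 → 1728 → 1  — reaches 1 (base-12 3-happy)

848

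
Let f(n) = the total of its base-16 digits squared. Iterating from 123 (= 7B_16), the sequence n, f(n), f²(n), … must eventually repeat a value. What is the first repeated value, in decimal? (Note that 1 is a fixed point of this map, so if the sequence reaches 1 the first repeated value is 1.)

169

123 = (7,11)_16 → 170
170 = (10,10)_16 → 200
200 = (12,8)_16 → 208
208 = (13,0)_16 → 169
169 = (10,9)_16 → 181
181 = (11,5)_16 → 146
146 = (9,2)_16 → 85
85 = (5,5)_16 → 50
50 = (3,2)_16 → 13
13 = (13)_16 → 169  — 169 already appeared earlier.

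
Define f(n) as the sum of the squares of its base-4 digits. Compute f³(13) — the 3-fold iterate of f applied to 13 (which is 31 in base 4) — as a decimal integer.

4

13 = (3,1)_4 → 3² + 1² = 10
10 = (2,2)_4 → 2² + 2² = 8
8 = (2,0)_4 → 2² + 0² = 4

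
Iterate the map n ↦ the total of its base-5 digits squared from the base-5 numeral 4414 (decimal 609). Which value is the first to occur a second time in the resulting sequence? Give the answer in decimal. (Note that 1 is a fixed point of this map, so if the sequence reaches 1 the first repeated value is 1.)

609 = (4,4,1,4)_5 → 4² + 4² + 1² + 4² = 16 + 16 + 1 + 16 = 49
49 = (1,4,4)_5 → 1² + 4² + 4² = 1 + 16 + 16 = 33
33 = (1,1,3)_5 → 1² + 1² + 3² = 1 + 1 + 9 = 11
11 = (2,1)_5 → 2² + 1² = 4 + 1 = 5
5 = (1,0)_5 → 1² + 0² = 1 + 0 = 1  — reached the fixed point 1.
1 → 1, so 1 is the first repeated value.

1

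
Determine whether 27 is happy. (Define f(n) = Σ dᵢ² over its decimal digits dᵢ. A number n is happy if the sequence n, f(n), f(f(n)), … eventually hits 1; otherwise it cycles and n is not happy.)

27 → 2² + 7² = 53
53 → 5² + 3² = 34
34 → 3² + 4² = 25
25 → 2² + 5² = 29
29 → 2² + 9² = 85
85 → 8² + 5² = 89
89 → 8² + 9² = 145
145 → 1² + 4² + 5² = 42
42 → 4² + 2² = 20
20 → 2² + 0² = 4
4 → 4² = 16
16 → 1² + 6² = 37
37 → 3² + 7² = 58
58 → 5² + 8² = 89  — 89 already seen; the sequence cycles without reaching 1.

not happy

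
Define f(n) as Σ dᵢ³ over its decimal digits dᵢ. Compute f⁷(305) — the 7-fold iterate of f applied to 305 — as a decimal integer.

371

305 → 152
152 → 134
134 → 92
92 → 737
737 → 713
713 → 371
371 → 371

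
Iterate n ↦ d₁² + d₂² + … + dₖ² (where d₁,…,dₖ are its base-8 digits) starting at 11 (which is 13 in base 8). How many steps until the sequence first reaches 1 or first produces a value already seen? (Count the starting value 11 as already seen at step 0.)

4

11 = (1,3)_8 → 1² + 3² = 1 + 9 = 10
10 = (1,2)_8 → 1² + 2² = 1 + 4 = 5
5 = (5)_8 → 5² = 25
25 = (3,1)_8 → 3² + 1² = 9 + 1 = 10  — 10 repeats.
That took 4 steps.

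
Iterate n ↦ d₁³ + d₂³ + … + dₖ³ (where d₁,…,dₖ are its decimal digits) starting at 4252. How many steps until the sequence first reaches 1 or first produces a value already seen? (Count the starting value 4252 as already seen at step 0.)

4252 → 4³ + 2³ + 5³ + 2³ = 64 + 8 + 125 + 8 = 205
205 → 2³ + 0³ + 5³ = 8 + 0 + 125 = 133
133 → 1³ + 3³ + 3³ = 1 + 27 + 27 = 55
55 → 5³ + 5³ = 125 + 125 = 250
250 → 2³ + 5³ + 0³ = 8 + 125 + 0 = 133  — 133 repeats.
That took 5 steps.

5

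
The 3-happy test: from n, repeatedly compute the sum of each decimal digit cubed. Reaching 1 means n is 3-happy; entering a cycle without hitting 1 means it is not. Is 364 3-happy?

not 3-happy

364 → 307
307 → 370
370 → 370  — 370 already seen; the sequence cycles without reaching 1.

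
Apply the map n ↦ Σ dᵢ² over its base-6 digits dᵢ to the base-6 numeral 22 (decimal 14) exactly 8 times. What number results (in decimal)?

14 = (2,2)_6 → 2² + 2² = 8
8 = (1,2)_6 → 1² + 2² = 5
5 = (5)_6 → 5² = 25
25 = (4,1)_6 → 4² + 1² = 17
17 = (2,5)_6 → 2² + 5² = 29
29 = (4,5)_6 → 4² + 5² = 41
41 = (1,0,5)_6 → 1² + 0² + 5² = 26
26 = (4,2)_6 → 4² + 2² = 20

20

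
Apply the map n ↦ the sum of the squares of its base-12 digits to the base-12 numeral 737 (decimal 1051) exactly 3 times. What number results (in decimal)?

1051 = (7,3,7)_12 → 7² + 3² + 7² = 107
107 = (8,11)_12 → 8² + 11² = 185
185 = (1,3,5)_12 → 1² + 3² + 5² = 35

35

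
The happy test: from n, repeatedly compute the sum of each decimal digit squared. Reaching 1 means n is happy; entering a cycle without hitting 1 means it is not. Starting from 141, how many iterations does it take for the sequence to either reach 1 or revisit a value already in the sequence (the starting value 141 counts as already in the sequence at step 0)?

12

141 → 1² + 4² + 1² = 18
18 → 1² + 8² = 65
65 → 6² + 5² = 61
61 → 6² + 1² = 37
37 → 3² + 7² = 58
58 → 5² + 8² = 89
89 → 8² + 9² = 145
145 → 1² + 4² + 5² = 42
42 → 4² + 2² = 20
20 → 2² + 0² = 4
4 → 4² = 16
16 → 1² + 6² = 37  — 37 repeats.
That took 12 steps.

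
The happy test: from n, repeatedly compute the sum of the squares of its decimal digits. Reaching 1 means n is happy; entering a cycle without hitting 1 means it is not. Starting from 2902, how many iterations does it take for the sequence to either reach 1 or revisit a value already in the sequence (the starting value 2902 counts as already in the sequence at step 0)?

9

2902 → 2² + 9² + 0² + 2² = 4 + 81 + 0 + 4 = 89
89 → 8² + 9² = 64 + 81 = 145
145 → 1² + 4² + 5² = 1 + 16 + 25 = 42
42 → 4² + 2² = 16 + 4 = 20
20 → 2² + 0² = 4 + 0 = 4
4 → 4² = 16
16 → 1² + 6² = 1 + 36 = 37
37 → 3² + 7² = 9 + 49 = 58
58 → 5² + 8² = 25 + 64 = 89  — 89 repeats.
That took 9 steps.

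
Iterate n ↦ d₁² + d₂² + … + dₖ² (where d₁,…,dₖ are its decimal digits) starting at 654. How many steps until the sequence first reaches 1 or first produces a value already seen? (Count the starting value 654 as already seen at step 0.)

11

654 → 6² + 5² + 4² = 36 + 25 + 16 = 77
77 → 7² + 7² = 49 + 49 = 98
98 → 9² + 8² = 81 + 64 = 145
145 → 1² + 4² + 5² = 1 + 16 + 25 = 42
42 → 4² + 2² = 16 + 4 = 20
20 → 2² + 0² = 4 + 0 = 4
4 → 4² = 16
16 → 1² + 6² = 1 + 36 = 37
37 → 3² + 7² = 9 + 49 = 58
58 → 5² + 8² = 25 + 64 = 89
89 → 8² + 9² = 64 + 81 = 145  — 145 repeats.
That took 11 steps.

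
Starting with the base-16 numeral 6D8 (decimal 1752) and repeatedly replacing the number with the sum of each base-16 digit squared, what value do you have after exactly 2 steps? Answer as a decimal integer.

170

1752 = (6,13,8)_16 → 6² + 13² + 8² = 269
269 = (1,0,13)_16 → 1² + 0² + 13² = 170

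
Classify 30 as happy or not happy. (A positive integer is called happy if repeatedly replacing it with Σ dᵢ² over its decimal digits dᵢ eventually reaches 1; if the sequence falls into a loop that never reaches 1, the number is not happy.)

30 → 9
9 → 81
81 → 65
65 → 61
61 → 37
37 → 58
58 → 89
89 → 145
145 → 42
42 → 20
20 → 4
4 → 16
16 → 37  — 37 already seen; the sequence cycles without reaching 1.

not happy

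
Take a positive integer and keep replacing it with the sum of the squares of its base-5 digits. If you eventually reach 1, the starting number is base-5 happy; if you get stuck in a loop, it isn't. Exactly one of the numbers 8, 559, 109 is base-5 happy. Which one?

109

8: 8 → 10 → 4 → 16 → 10  — repeats 10 (not base-5 happy)
559: 559 → 37 → 9 → 17 → 13 → 13  — repeats 13 (not base-5 happy)
109: 109 → 33 → 11 → 5 → 1  — reaches 1 (base-5 happy)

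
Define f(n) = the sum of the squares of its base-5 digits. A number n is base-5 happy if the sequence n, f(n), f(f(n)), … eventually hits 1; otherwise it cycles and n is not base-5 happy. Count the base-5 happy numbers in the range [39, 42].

1

39: 39 → 21 → 17 → 13 → 13  — not base-5 happy
40: 40 → 10 → 4 → 16 → 10  — not base-5 happy
41: 41 → 11 → 5 → 1  — base-5 happy
42: 42 → 14 → 20 → 16 → 10 → 4 → 16  — not base-5 happy
base-5 happy: 41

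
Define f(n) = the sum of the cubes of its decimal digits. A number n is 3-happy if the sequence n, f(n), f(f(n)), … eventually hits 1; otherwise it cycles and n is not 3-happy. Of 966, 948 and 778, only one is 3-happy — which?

778

966: 966 → 1161 → 219 → 738 → 882 → 1032 → 36 → 243 → 99 → 1458 → 702 → 351 → 153 → 153  — repeats 153 (not 3-happy)
948: 948 → 1305 → 153 → 153  — repeats 153 (not 3-happy)
778: 778 → 1198 → 1243 → 100 → 1  — reaches 1 (3-happy)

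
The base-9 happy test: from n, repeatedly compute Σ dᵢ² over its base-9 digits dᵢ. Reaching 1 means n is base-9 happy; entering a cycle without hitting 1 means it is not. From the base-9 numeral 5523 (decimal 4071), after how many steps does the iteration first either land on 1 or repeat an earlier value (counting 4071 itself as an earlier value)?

4071 = (5,5,2,3)_9 → 5² + 5² + 2² + 3² = 25 + 25 + 4 + 9 = 63
63 = (7,0)_9 → 7² + 0² = 49 + 0 = 49
49 = (5,4)_9 → 5² + 4² = 25 + 16 = 41
41 = (4,5)_9 → 4² + 5² = 16 + 25 = 41  — 41 repeats.
That took 4 steps.

4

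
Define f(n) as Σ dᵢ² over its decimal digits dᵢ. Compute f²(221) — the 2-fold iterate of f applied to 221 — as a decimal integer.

221 → 9
9 → 81

81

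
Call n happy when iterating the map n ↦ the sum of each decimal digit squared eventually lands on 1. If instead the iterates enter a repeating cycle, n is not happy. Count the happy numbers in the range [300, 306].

2

300: 300 → 9 → 81 → 65 → 61 → 37 → 58 → 89 → 145 → 42 → 20 → 4 → 16 → 37  (repeats 37)
301: 301 → 10 → 1  (reaches 1)
302: 302 → 13 → 10 → 1  (reaches 1)
303: 303 → 18 → 65 → 61 → 37 → 58 → 89 → 145 → 42 → 20 → 4 → 16 → 37  (repeats 37)
304: 304 → 25 → 29 → 85 → 89 → 145 → 42 → 20 → 4 → 16 → 37 → 58 → 89  (repeats 89)
305: 305 → 34 → 25 → 29 → 85 → 89 → 145 → 42 → 20 → 4 → 16 → 37 → 58 → 89  (repeats 89)
306: 306 → 45 → 41 → 17 → 50 → 25 → 29 → 85 → 89 → 145 → 42 → 20 → 4 → 16 → 37 → 58 → 89  (repeats 89)
happy: 301, 302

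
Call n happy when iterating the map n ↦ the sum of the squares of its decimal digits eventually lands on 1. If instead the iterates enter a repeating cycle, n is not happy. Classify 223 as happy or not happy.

not happy

223 → 2² + 2² + 3² = 4 + 4 + 9 = 17
17 → 1² + 7² = 1 + 49 = 50
50 → 5² + 0² = 25 + 0 = 25
25 → 2² + 5² = 4 + 25 = 29
29 → 2² + 9² = 4 + 81 = 85
85 → 8² + 5² = 64 + 25 = 89
89 → 8² + 9² = 64 + 81 = 145
145 → 1² + 4² + 5² = 1 + 16 + 25 = 42
42 → 4² + 2² = 16 + 4 = 20
20 → 2² + 0² = 4 + 0 = 4
4 → 4² = 16
16 → 1² + 6² = 1 + 36 = 37
37 → 3² + 7² = 9 + 49 = 58
58 → 5² + 8² = 25 + 64 = 89  — 89 already seen; the sequence cycles without reaching 1.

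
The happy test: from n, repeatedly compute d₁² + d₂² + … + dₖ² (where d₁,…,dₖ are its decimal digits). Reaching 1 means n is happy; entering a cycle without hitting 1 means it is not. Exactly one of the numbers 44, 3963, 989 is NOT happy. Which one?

44: 44 → 32 → 13 → 10 → 1  — reaches 1 (happy)
3963: 3963 → 135 → 35 → 34 → 25 → 29 → 85 → 89 → 145 → 42 → 20 → 4 → 16 → 37 → 58 → 89  — repeats 89 (not happy)
989: 989 → 226 → 44 → 32 → 13 → 10 → 1  — reaches 1 (happy)

3963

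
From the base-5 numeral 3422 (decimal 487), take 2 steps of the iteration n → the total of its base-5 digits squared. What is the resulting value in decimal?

11

487 = (3,4,2,2)_5 → 33
33 = (1,1,3)_5 → 11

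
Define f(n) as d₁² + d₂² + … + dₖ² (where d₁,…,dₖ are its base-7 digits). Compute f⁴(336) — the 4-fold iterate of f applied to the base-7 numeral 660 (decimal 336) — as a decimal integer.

16

336 = (6,6,0)_7 → 6² + 6² + 0² = 36 + 36 + 0 = 72
72 = (1,3,2)_7 → 1² + 3² + 2² = 1 + 9 + 4 = 14
14 = (2,0)_7 → 2² + 0² = 4 + 0 = 4
4 = (4)_7 → 4² = 16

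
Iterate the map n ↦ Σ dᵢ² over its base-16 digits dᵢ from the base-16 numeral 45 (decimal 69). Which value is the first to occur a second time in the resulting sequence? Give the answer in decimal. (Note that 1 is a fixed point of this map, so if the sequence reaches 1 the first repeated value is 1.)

85

69 = (4,5)_16 → 4² + 5² = 41
41 = (2,9)_16 → 2² + 9² = 85
85 = (5,5)_16 → 5² + 5² = 50
50 = (3,2)_16 → 3² + 2² = 13
13 = (13)_16 → 13² = 169
169 = (10,9)_16 → 10² + 9² = 181
181 = (11,5)_16 → 11² + 5² = 146
146 = (9,2)_16 → 9² + 2² = 85  — 85 already appeared earlier.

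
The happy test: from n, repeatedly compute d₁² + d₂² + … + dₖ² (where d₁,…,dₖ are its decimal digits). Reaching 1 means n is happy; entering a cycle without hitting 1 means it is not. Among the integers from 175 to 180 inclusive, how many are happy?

1

175: 175 → 75 → 74 → 65 → 61 → 37 → 58 → 89 → 145 → 42 → 20 → 4 → 16 → 37  (repeats 37)
176: 176 → 86 → 100 → 1  (reaches 1)
177: 177 → 99 → 162 → 41 → 17 → 50 → 25 → 29 → 85 → 89 → 145 → 42 → 20 → 4 → 16 → 37 → 58 → 89  (repeats 89)
178: 178 → 114 → 18 → 65 → 61 → 37 → 58 → 89 → 145 → 42 → 20 → 4 → 16 → 37  (repeats 37)
179: 179 → 131 → 11 → 2 → 4 → 16 → 37 → 58 → 89 → 145 → 42 → 20 → 4  (repeats 4)
180: 180 → 65 → 61 → 37 → 58 → 89 → 145 → 42 → 20 → 4 → 16 → 37  (repeats 37)
happy: 176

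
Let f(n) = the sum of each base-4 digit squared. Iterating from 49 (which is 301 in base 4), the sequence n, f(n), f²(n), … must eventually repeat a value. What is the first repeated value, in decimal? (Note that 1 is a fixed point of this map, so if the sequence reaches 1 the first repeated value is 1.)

49 = (3,0,1)_4 → 3² + 0² + 1² = 10
10 = (2,2)_4 → 2² + 2² = 8
8 = (2,0)_4 → 2² + 0² = 4
4 = (1,0)_4 → 1² + 0² = 1  — reached the fixed point 1.
1 → 1, so 1 is the first repeated value.

1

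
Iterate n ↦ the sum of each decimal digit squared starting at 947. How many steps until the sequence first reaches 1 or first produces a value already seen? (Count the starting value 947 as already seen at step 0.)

15

947 → 9² + 4² + 7² = 146
146 → 1² + 4² + 6² = 53
53 → 5² + 3² = 34
34 → 3² + 4² = 25
25 → 2² + 5² = 29
29 → 2² + 9² = 85
85 → 8² + 5² = 89
89 → 8² + 9² = 145
145 → 1² + 4² + 5² = 42
42 → 4² + 2² = 20
20 → 2² + 0² = 4
4 → 4² = 16
16 → 1² + 6² = 37
37 → 3² + 7² = 58
58 → 5² + 8² = 89  — 89 repeats.
That took 15 steps.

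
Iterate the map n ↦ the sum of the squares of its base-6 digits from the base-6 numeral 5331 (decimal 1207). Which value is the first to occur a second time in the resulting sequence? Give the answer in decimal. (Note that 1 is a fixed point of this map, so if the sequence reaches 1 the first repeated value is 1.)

1207 = (5,3,3,1)_6 → 5² + 3² + 3² + 1² = 44
44 = (1,1,2)_6 → 1² + 1² + 2² = 6
6 = (1,0)_6 → 1² + 0² = 1  — reached the fixed point 1.
1 → 1, so 1 is the first repeated value.

1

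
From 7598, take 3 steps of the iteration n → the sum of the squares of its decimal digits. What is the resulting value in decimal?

7598 → 7² + 5² + 9² + 8² = 49 + 25 + 81 + 64 = 219
219 → 2² + 1² + 9² = 4 + 1 + 81 = 86
86 → 8² + 6² = 64 + 36 = 100

100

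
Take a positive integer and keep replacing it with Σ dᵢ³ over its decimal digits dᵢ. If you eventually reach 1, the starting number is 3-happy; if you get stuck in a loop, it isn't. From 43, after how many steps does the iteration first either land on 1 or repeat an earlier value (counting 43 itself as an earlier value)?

4

43 → 4³ + 3³ = 64 + 27 = 91
91 → 9³ + 1³ = 729 + 1 = 730
730 → 7³ + 3³ + 0³ = 343 + 27 + 0 = 370
370 → 3³ + 7³ + 0³ = 27 + 343 + 0 = 370  — 370 repeats.
That took 4 steps.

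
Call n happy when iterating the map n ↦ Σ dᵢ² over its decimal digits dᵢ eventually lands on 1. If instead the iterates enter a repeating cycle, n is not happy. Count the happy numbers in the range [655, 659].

2

655: 655 → 86 → 100 → 1  — happy
656: 656 → 97 → 130 → 10 → 1  — happy
657: 657 → 110 → 2 → 4 → 16 → 37 → 58 → 89 → 145 → 42 → 20 → 4  — not happy
658: 658 → 125 → 30 → 9 → 81 → 65 → 61 → 37 → 58 → 89 → 145 → 42 → 20 → 4 → 16 → 37  — not happy
659: 659 → 142 → 21 → 5 → 25 → 29 → 85 → 89 → 145 → 42 → 20 → 4 → 16 → 37 → 58 → 89  — not happy
happy: 655, 656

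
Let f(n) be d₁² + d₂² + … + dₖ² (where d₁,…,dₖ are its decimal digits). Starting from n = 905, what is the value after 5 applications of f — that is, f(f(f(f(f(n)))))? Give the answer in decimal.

905 → 9² + 0² + 5² = 106
106 → 1² + 0² + 6² = 37
37 → 3² + 7² = 58
58 → 5² + 8² = 89
89 → 8² + 9² = 145

145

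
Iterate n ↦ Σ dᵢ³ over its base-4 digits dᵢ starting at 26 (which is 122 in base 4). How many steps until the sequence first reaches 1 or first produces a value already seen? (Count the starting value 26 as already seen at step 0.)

26 = (1,2,2)_4 → 17
17 = (1,0,1)_4 → 2
2 = (2)_4 → 8
8 = (2,0)_4 → 8  — 8 repeats.
That took 4 steps.

4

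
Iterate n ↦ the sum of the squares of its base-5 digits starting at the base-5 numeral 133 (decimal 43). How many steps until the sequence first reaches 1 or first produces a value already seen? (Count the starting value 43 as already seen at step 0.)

3

43 = (1,3,3)_5 → 1² + 3² + 3² = 19
19 = (3,4)_5 → 3² + 4² = 25
25 = (1,0,0)_5 → 1² + 0² + 0² = 1  — reached 1.
That took 3 steps.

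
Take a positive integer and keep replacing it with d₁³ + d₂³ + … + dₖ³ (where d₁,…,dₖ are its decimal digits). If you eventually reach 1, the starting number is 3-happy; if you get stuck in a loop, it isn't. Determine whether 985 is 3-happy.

985 → 1366
1366 → 460
460 → 280
280 → 520
520 → 133
133 → 55
55 → 250
250 → 133  — 133 already seen; the sequence cycles without reaching 1.

not 3-happy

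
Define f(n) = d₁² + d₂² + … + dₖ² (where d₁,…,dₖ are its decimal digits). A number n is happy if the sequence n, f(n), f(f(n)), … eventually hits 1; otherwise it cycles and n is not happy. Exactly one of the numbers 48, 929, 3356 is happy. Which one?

3356

48: 48 → 80 → 64 → 52 → 29 → 85 → 89 → 145 → 42 → 20 → 4 → 16 → 37 → 58 → 89  — repeats 89 (not happy)
929: 929 → 166 → 73 → 58 → 89 → 145 → 42 → 20 → 4 → 16 → 37 → 58  — repeats 58 (not happy)
3356: 3356 → 79 → 130 → 10 → 1  — reaches 1 (happy)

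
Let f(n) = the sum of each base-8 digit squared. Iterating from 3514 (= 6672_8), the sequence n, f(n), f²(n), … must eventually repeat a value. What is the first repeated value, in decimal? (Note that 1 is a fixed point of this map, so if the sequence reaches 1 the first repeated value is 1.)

3514 = (6,6,7,2)_8 → 125
125 = (1,7,5)_8 → 75
75 = (1,1,3)_8 → 11
11 = (1,3)_8 → 10
10 = (1,2)_8 → 5
5 = (5)_8 → 25
25 = (3,1)_8 → 10  — 10 already appeared earlier.

10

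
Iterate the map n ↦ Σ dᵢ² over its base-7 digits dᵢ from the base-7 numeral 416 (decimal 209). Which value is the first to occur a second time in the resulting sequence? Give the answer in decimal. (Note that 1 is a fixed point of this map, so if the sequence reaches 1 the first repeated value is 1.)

17

209 = (4,1,6)_7 → 4² + 1² + 6² = 53
53 = (1,0,4)_7 → 1² + 0² + 4² = 17
17 = (2,3)_7 → 2² + 3² = 13
13 = (1,6)_7 → 1² + 6² = 37
37 = (5,2)_7 → 5² + 2² = 29
29 = (4,1)_7 → 4² + 1² = 17  — 17 already appeared earlier.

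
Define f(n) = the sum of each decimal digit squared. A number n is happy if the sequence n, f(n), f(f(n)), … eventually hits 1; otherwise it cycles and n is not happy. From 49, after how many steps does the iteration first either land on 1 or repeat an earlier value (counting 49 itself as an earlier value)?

49 → 4² + 9² = 97
97 → 9² + 7² = 130
130 → 1² + 3² + 0² = 10
10 → 1² + 0² = 1  — reached 1.
That took 4 steps.

4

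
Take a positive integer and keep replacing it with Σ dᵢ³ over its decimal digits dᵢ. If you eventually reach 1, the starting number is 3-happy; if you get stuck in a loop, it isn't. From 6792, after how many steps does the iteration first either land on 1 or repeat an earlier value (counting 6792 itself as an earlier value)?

6792 → 1296
1296 → 954
954 → 918
918 → 1242
1242 → 81
81 → 513
513 → 153
153 → 153  — 153 repeats.
That took 8 steps.

8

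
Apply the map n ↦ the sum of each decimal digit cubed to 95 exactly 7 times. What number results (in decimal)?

95 → 854
854 → 701
701 → 344
344 → 155
155 → 251
251 → 134
134 → 92

92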